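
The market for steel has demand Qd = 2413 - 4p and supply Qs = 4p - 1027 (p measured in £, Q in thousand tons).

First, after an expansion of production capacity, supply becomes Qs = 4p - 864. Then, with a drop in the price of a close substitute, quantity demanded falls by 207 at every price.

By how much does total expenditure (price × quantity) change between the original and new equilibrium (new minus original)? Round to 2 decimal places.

Original equilibrium: 2413 - 4p = 4p - 1027 gives 3440 = 8p, so p = 430 and Q = 693.
After the shift, demand is Qd = 2206 - 4p and supply is Qs = 4p - 864.
Equate the new curves: 2206 - 4p = 4p - 864, giving 3070 = 8p, p = 383.75, Q = 671.
Expenditure moves from 430×693 = 297990 to 383.75×671 = 257496.25; change = -40493.75.

-40493.75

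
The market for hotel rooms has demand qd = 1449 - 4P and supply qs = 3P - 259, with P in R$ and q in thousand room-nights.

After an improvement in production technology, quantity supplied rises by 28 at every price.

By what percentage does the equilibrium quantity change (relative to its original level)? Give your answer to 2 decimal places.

Initially, 1449 - 4P = 3P - 259, so 1708 = 7P and P = 244, q = 473.
The new curves are qd = 1449 - 4P (demand) and qs = 3P - 231 (supply).
New equilibrium: 1449 - 4P = 3P - 231 ⇒ 1680 = 7P ⇒ P = 240, q = 489.
%Δq = (489 − 473) / 473 × 100 = +3.38%.

+3.38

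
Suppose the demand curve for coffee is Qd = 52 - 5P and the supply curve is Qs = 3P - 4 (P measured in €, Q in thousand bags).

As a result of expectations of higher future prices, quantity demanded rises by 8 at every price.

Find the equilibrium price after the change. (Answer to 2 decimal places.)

8.00

Before the shock: 52 - 5P = 3P - 4 ⇒ 56 = 8P ⇒ P = 7, Q = 17.
With the change applied: demand Qd = 60 - 5P, supply Qs = 3P - 4.
Setting them equal: 60 - 5P = 3P - 4 → 64 = 8P, so P = 8 and Q = 20.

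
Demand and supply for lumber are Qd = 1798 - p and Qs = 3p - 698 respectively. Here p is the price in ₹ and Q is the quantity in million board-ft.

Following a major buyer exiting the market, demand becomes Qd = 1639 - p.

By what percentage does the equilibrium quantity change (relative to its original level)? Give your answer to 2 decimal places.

Original equilibrium: 1798 - p = 3p - 698 gives 2496 = 4p, so p = 624 and Q = 1174.
The new curves are Qd = 1639 - p (demand) and Qs = 3p - 698 (supply).
Clearing the new market: 1639 - p = 3p - 698, so p = 584.25 and Q = 1054.75.
%ΔQ = (1054.75 − 1174) / 1174 × 100 = -10.16%.

-10.16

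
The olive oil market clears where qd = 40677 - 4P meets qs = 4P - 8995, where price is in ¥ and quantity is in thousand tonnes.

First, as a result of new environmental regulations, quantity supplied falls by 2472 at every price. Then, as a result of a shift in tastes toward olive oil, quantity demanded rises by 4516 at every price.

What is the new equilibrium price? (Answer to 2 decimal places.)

7082.50

Before the shock: 40677 - 4P = 4P - 8995 ⇒ 49672 = 8P ⇒ P = 6209, q = 15841.
After the shift, demand is qd = 45193 - 4P and supply is qs = 4P - 11467.
Clearing the new market: 45193 - 4P = 4P - 11467, so P = 7082.5 and q = 16863.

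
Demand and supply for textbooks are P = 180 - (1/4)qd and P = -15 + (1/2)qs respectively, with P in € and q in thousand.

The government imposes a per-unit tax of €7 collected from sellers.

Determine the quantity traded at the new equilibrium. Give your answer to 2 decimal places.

250.67

Original equilibrium: 720 - 4P = 2P + 30 gives 690 = 6P, so P = 115 and q = 260.
Since sellers keep the price net of the tax, the effective supply curve becomes qs = 2P + 16.
Equate the new curves: 720 - 4P = 2P + 16, giving 704 = 6P, P = 352/3 ≈ 117.3333, q = 752/3 ≈ 250.6667.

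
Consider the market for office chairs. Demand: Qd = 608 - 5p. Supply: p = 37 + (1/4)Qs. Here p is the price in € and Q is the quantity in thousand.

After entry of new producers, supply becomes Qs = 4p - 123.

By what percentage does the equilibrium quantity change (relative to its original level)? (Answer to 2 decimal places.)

Initially, 608 - 5p = 4p - 148, so 756 = 9p and p = 84, Q = 188.
With the change applied: demand Qd = 608 - 5p, supply Qs = 4p - 123.
Clearing the new market: 608 - 5p = 4p - 123, so p = 731/9 ≈ 81.2222 and Q = 1817/9 ≈ 201.8889.
%ΔQ = (201.8889 − 188) / 188 × 100 = +7.39%.

+7.39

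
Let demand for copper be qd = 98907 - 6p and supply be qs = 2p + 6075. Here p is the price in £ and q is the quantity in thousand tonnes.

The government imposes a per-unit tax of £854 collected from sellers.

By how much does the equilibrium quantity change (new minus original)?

-1281

Solve the original market: 98907 - 6p = 2p + 6075, hence p = 11604 and q = 29283.
Since sellers keep the price net of the tax, the effective supply curve becomes qs = 2p + 4367.
New equilibrium: 98907 - 6p = 2p + 4367 ⇒ 94540 = 8p ⇒ p = 11817.5, q = 28002.
Δq = 28002 − 29283 = -1281.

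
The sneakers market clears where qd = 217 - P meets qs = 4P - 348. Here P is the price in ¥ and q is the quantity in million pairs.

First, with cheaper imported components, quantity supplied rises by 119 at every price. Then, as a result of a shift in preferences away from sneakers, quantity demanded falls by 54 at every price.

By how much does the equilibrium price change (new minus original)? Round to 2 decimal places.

-34.60

Initially, 217 - P = 4P - 348, so 565 = 5P and P = 113, q = 104.
The new curves are qd = 163 - P (demand) and qs = 4P - 229 (supply).
Clearing the new market: 163 - P = 4P - 229, so P = 78.4 and q = 84.6.
ΔP = 78.4 − 113 = -34.60.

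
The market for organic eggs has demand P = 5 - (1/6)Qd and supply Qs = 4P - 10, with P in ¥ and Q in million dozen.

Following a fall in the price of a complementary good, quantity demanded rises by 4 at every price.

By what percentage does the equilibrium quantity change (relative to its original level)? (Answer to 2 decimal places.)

+26.67

Before the shock: 30 - 6P = 4P - 10 ⇒ 40 = 10P ⇒ P = 4, Q = 6.
After the shift, demand is Qd = 34 - 6P and supply is Qs = 4P - 10.
New equilibrium: 34 - 6P = 4P - 10 ⇒ 44 = 10P ⇒ P = 4.4, Q = 7.6.
%ΔQ = (7.6 − 6) / 6 × 100 = +26.67%.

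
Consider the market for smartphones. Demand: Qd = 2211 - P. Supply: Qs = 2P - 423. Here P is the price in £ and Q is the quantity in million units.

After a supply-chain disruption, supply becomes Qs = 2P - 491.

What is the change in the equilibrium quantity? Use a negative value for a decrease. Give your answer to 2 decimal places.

Original equilibrium: 2211 - P = 2P - 423 gives 2634 = 3P, so P = 878 and Q = 1333.
With the change applied: demand Qd = 2211 - P, supply Qs = 2P - 491.
Equate the new curves: 2211 - P = 2P - 491, giving 2702 = 3P, P = 2702/3 ≈ 900.6667, Q = 3931/3 ≈ 1310.3333.
ΔQ = 1310.3333 − 1333 = -22.67.

-22.67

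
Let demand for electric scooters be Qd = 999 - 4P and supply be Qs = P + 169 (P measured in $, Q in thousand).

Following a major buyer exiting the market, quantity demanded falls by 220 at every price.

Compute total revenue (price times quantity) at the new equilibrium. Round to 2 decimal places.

Solve the original market: 999 - 4P = P + 169, hence P = 166 and Q = 335.
The shock moves the curves to Qd = 779 - 4P and Qs = P + 169.
Equate the new curves: 779 - 4P = P + 169, giving 610 = 5P, P = 122, Q = 291.
New expenditure = 122 × 291 = 35502.00.

35502.00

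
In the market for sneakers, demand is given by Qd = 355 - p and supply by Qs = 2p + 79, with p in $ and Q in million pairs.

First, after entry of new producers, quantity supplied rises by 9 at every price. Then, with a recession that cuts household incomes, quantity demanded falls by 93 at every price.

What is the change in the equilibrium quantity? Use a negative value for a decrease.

-59

Solve the original market: 355 - p = 2p + 79, hence p = 92 and Q = 263.
After the shift, demand is Qd = 262 - p and supply is Qs = 2p + 88.
Equate the new curves: 262 - p = 2p + 88, giving 174 = 3p, p = 58, Q = 204.
ΔQ = 204 − 263 = -59.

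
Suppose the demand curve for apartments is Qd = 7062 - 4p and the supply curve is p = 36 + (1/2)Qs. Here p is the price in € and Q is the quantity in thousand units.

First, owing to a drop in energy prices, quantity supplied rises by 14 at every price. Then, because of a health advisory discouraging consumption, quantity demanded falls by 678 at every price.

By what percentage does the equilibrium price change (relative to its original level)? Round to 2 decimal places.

Solve the original market: 7062 - 4p = 2p - 72, hence p = 1189 and Q = 2306.
With the change applied: demand Qd = 6384 - 4p, supply Qs = 2p - 58.
New equilibrium: 6384 - 4p = 2p - 58 ⇒ 6442 = 6p ⇒ p = 3221/3 ≈ 1073.6667, Q = 6268/3 ≈ 2089.3333.
%Δp = (1073.6667 − 1189) / 1189 × 100 = -9.70%.

-9.70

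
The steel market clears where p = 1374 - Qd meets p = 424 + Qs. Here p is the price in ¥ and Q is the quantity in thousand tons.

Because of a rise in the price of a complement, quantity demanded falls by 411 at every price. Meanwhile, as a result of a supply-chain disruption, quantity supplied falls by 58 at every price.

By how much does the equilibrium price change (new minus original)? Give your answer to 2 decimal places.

Solve the original market: 1374 - p = p - 424, hence p = 899 and Q = 475.
The new curves are Qd = 963 - p (demand) and Qs = p - 482 (supply).
New equilibrium: 963 - p = p - 482 ⇒ 1445 = 2p ⇒ p = 722.5, Q = 240.5.
Δp = 722.5 − 899 = -176.50.

-176.50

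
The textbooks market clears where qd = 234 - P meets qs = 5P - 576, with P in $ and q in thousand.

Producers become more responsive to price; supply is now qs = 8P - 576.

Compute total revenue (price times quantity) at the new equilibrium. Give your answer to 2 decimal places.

12960.00

Initially, 234 - P = 5P - 576, so 810 = 6P and P = 135, q = 99.
With the change applied: demand qd = 234 - P, supply qs = 8P - 576.
Setting them equal: 234 - P = 8P - 576 → 810 = 9P, so P = 90 and q = 144.
New expenditure = 90 × 144 = 12960.00.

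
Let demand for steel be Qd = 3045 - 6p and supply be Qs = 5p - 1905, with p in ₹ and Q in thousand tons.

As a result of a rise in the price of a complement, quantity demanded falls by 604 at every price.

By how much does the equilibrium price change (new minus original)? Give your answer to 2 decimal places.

-54.91

Original equilibrium: 3045 - 6p = 5p - 1905 gives 4950 = 11p, so p = 450 and Q = 345.
The shock moves the curves to Qd = 2441 - 6p and Qs = 5p - 1905.
Clearing the new market: 2441 - 6p = 5p - 1905, so p = 4346/11 ≈ 395.0909 and Q = 775/11 ≈ 70.4545.
Δp = 395.0909 − 450 = -54.91.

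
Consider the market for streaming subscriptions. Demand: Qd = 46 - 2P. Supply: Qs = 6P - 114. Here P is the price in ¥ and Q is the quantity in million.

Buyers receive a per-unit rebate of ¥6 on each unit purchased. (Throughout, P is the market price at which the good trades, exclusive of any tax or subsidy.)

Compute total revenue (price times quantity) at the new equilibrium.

322.5

Original equilibrium: 46 - 2P = 6P - 114 gives 160 = 8P, so P = 20 and Q = 6.
Since buyers' out-of-pocket price is the market price minus the rebate, the effective demand curve becomes Qd = 58 - 2P.
New equilibrium: 58 - 2P = 6P - 114 ⇒ 172 = 8P ⇒ P = 21.5, Q = 15.
New expenditure = 21.5 × 15 = 322.5.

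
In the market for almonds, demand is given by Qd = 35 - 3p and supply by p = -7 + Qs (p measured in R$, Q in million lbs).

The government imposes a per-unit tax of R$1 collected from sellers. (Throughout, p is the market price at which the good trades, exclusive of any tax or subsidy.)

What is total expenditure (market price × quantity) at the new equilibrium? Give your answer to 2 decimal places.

Before the shock: 35 - 3p = p + 7 ⇒ 28 = 4p ⇒ p = 7, Q = 14.
Since sellers keep the price net of the tax, the effective supply curve becomes Qs = p + 6.
Clearing the new market: 35 - 3p = p + 6, so p = 7.25 and Q = 13.25.
New expenditure = 7.25 × 13.25 = 96.06.

96.06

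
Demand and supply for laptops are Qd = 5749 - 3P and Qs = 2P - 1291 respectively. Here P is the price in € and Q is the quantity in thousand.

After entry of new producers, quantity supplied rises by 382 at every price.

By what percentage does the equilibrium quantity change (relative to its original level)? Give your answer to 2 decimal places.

+15.03

Initially, 5749 - 3P = 2P - 1291, so 7040 = 5P and P = 1408, Q = 1525.
The new curves are Qd = 5749 - 3P (demand) and Qs = 2P - 909 (supply).
New equilibrium: 5749 - 3P = 2P - 909 ⇒ 6658 = 5P ⇒ P = 1331.6, Q = 1754.2.
%ΔQ = (1754.2 − 1525) / 1525 × 100 = +15.03%.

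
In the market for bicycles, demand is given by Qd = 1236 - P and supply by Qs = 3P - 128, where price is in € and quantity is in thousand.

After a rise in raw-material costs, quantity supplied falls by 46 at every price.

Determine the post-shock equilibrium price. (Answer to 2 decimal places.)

352.50

Before the shock: 1236 - P = 3P - 128 ⇒ 1364 = 4P ⇒ P = 341, Q = 895.
After the shift, demand is Qd = 1236 - P and supply is Qs = 3P - 174.
New equilibrium: 1236 - P = 3P - 174 ⇒ 1410 = 4P ⇒ P = 352.5, Q = 883.5.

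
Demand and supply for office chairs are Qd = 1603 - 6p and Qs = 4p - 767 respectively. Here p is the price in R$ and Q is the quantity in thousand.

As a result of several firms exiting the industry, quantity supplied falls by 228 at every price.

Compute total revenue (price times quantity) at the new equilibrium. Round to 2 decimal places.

11483.16

Initially, 1603 - 6p = 4p - 767, so 2370 = 10p and p = 237, Q = 181.
With the change applied: demand Qd = 1603 - 6p, supply Qs = 4p - 995.
Clearing the new market: 1603 - 6p = 4p - 995, so p = 259.8 and Q = 44.2.
New expenditure = 259.8 × 44.2 = 11483.16.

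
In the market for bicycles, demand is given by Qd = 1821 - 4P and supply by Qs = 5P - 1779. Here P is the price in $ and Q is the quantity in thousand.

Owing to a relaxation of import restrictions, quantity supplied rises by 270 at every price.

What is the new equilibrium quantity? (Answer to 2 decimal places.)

Solve the original market: 1821 - 4P = 5P - 1779, hence P = 400 and Q = 221.
The new curves are Qd = 1821 - 4P (demand) and Qs = 5P - 1509 (supply).
Clearing the new market: 1821 - 4P = 5P - 1509, so P = 370 and Q = 341.

341.00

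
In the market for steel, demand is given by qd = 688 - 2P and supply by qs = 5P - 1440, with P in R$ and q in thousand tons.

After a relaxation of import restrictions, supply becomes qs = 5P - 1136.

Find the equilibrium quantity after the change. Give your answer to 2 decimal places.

166.86

Initially, 688 - 2P = 5P - 1440, so 2128 = 7P and P = 304, q = 80.
After the shift, demand is qd = 688 - 2P and supply is qs = 5P - 1136.
Clearing the new market: 688 - 2P = 5P - 1136, so P = 1824/7 ≈ 260.5714 and q = 1168/7 ≈ 166.8571.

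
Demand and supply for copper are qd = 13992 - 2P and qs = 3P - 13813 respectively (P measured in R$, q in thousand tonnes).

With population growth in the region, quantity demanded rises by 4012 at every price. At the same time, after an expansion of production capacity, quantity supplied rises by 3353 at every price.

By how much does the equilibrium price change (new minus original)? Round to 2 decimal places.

Before the shock: 13992 - 2P = 3P - 13813 ⇒ 27805 = 5P ⇒ P = 5561, q = 2870.
After the shift, demand is qd = 18004 - 2P and supply is qs = 3P - 10460.
Setting them equal: 18004 - 2P = 3P - 10460 → 28464 = 5P, so P = 5692.8 and q = 6618.4.
ΔP = 5692.8 − 5561 = +131.80.

+131.80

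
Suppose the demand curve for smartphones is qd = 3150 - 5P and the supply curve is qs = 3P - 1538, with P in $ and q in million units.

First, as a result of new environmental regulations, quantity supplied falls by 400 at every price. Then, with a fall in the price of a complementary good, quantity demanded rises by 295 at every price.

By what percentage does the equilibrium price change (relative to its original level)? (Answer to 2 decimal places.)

+14.83

Solve the original market: 3150 - 5P = 3P - 1538, hence P = 586 and q = 220.
With the change applied: demand qd = 3445 - 5P, supply qs = 3P - 1938.
Equate the new curves: 3445 - 5P = 3P - 1938, giving 5383 = 8P, P = 672.875, q = 80.625.
%ΔP = (672.875 − 586) / 586 × 100 = +14.83%.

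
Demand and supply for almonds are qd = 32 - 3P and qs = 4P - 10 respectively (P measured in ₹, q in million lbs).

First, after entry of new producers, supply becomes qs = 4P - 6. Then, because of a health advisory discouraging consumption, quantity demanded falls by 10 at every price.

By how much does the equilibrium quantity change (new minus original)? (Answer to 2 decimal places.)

Original equilibrium: 32 - 3P = 4P - 10 gives 42 = 7P, so P = 6 and q = 14.
The new curves are qd = 22 - 3P (demand) and qs = 4P - 6 (supply).
New equilibrium: 22 - 3P = 4P - 6 ⇒ 28 = 7P ⇒ P = 4, q = 10.
Δq = 10 − 14 = -4.00.

-4.00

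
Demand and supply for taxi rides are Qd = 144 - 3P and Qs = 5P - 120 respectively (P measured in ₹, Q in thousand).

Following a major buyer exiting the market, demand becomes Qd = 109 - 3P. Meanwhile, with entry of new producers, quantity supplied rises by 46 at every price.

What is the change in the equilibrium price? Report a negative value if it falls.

-10.125

Before the shock: 144 - 3P = 5P - 120 ⇒ 264 = 8P ⇒ P = 33, Q = 45.
With the change applied: demand Qd = 109 - 3P, supply Qs = 5P - 74.
Equate the new curves: 109 - 3P = 5P - 74, giving 183 = 8P, P = 22.875, Q = 40.375.
ΔP = 22.875 − 33 = -10.125.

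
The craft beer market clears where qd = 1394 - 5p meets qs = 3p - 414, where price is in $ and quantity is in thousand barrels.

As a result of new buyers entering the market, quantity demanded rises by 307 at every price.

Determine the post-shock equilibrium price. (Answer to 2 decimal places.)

264.38

Initially, 1394 - 5p = 3p - 414, so 1808 = 8p and p = 226, q = 264.
The shock moves the curves to qd = 1701 - 5p and qs = 3p - 414.
Clearing the new market: 1701 - 5p = 3p - 414, so p = 264.375 and q = 379.125.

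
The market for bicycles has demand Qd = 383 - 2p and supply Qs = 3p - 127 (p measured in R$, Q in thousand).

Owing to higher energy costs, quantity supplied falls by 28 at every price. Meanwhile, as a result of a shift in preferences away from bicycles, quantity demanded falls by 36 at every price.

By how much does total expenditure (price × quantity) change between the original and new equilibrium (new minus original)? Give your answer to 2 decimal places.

-3579.52

Original equilibrium: 383 - 2p = 3p - 127 gives 510 = 5p, so p = 102 and Q = 179.
The shock moves the curves to Qd = 347 - 2p and Qs = 3p - 155.
Equate the new curves: 347 - 2p = 3p - 155, giving 502 = 5p, p = 100.4, Q = 146.2.
Expenditure moves from 102×179 = 18258 to 100.4×146.2 = 14678.48; change = -3579.52.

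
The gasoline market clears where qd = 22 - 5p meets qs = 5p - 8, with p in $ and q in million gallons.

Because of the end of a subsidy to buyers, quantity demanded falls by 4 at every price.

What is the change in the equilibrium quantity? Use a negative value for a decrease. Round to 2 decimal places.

-2.00

Before the shock: 22 - 5p = 5p - 8 ⇒ 30 = 10p ⇒ p = 3, q = 7.
With the change applied: demand qd = 18 - 5p, supply qs = 5p - 8.
Clearing the new market: 18 - 5p = 5p - 8, so p = 2.6 and q = 5.
Δq = 5 − 7 = -2.00.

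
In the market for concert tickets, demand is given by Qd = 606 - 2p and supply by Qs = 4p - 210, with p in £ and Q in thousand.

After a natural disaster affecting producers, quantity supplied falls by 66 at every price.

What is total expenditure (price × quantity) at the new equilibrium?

Before the shock: 606 - 2p = 4p - 210 ⇒ 816 = 6p ⇒ p = 136, Q = 334.
The new curves are Qd = 606 - 2p (demand) and Qs = 4p - 276 (supply).
New equilibrium: 606 - 2p = 4p - 276 ⇒ 882 = 6p ⇒ p = 147, Q = 312.
New expenditure = 147 × 312 = 45864.

45864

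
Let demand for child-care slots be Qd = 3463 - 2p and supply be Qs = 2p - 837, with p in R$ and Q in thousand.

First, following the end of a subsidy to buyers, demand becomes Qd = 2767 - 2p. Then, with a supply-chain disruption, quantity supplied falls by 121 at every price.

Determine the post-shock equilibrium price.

931.25

Solve the original market: 3463 - 2p = 2p - 837, hence p = 1075 and Q = 1313.
The shock moves the curves to Qd = 2767 - 2p and Qs = 2p - 958.
Equate the new curves: 2767 - 2p = 2p - 958, giving 3725 = 4p, p = 931.25, Q = 904.5.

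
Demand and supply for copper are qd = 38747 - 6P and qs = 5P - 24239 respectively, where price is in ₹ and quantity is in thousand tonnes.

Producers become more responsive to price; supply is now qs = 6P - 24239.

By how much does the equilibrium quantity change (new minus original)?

+2863

Initially, 38747 - 6P = 5P - 24239, so 62986 = 11P and P = 5726, q = 4391.
With the change applied: demand qd = 38747 - 6P, supply qs = 6P - 24239.
Clearing the new market: 38747 - 6P = 6P - 24239, so P = 31493/6 ≈ 5248.8333 and q = 7254.
Δq = 7254 − 4391 = +2863.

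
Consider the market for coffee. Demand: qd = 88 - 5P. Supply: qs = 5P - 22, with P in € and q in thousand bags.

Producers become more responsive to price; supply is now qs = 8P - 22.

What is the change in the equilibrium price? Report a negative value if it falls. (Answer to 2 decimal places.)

Original equilibrium: 88 - 5P = 5P - 22 gives 110 = 10P, so P = 11 and q = 33.
After the shift, demand is qd = 88 - 5P and supply is qs = 8P - 22.
Setting them equal: 88 - 5P = 8P - 22 → 110 = 13P, so P = 110/13 ≈ 8.4615 and q = 594/13 ≈ 45.6923.
ΔP = 8.4615 − 11 = -2.54.

-2.54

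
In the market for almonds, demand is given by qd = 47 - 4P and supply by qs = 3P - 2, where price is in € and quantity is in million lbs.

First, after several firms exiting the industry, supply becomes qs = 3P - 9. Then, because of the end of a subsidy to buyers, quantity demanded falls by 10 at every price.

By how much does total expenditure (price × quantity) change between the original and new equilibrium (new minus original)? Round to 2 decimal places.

Initially, 47 - 4P = 3P - 2, so 49 = 7P and P = 7, q = 19.
The shock moves the curves to qd = 37 - 4P and qs = 3P - 9.
Clearing the new market: 37 - 4P = 3P - 9, so P = 46/7 ≈ 6.5714 and q = 75/7 ≈ 10.7143.
Expenditure moves from 7×19 = 133 to 6.5714×10.7143 = 70.4082; change = -62.59.

-62.59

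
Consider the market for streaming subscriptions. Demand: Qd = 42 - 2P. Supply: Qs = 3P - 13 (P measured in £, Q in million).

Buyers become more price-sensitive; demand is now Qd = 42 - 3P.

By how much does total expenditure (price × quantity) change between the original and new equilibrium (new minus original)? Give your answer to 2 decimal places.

Solve the original market: 42 - 2P = 3P - 13, hence P = 11 and Q = 20.
The new curves are Qd = 42 - 3P (demand) and Qs = 3P - 13 (supply).
Setting them equal: 42 - 3P = 3P - 13 → 55 = 6P, so P = 55/6 ≈ 9.1667 and Q = 14.5.
Expenditure moves from 11×20 = 220 to 9.1667×14.5 = 132.9167; change = -87.08.

-87.08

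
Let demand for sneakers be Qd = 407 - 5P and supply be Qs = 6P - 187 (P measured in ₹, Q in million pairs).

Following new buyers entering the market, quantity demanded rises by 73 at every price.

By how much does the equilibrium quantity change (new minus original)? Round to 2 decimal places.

Solve the original market: 407 - 5P = 6P - 187, hence P = 54 and Q = 137.
The shock moves the curves to Qd = 480 - 5P and Qs = 6P - 187.
Equate the new curves: 480 - 5P = 6P - 187, giving 667 = 11P, P = 667/11 ≈ 60.6364, Q = 1945/11 ≈ 176.8182.
ΔQ = 176.8182 − 137 = +39.82.

+39.82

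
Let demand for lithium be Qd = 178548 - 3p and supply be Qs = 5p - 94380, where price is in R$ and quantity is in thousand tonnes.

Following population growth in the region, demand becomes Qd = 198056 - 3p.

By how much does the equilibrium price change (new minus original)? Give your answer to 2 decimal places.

Before the shock: 178548 - 3p = 5p - 94380 ⇒ 272928 = 8p ⇒ p = 34116, Q = 76200.
After the shift, demand is Qd = 198056 - 3p and supply is Qs = 5p - 94380.
Clearing the new market: 198056 - 3p = 5p - 94380, so p = 36554.5 and Q = 88392.5.
Δp = 36554.5 − 34116 = +2438.50.

+2438.50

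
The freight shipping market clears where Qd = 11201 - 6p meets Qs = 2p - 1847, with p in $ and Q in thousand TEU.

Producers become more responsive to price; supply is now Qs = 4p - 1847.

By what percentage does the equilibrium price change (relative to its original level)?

Original equilibrium: 11201 - 6p = 2p - 1847 gives 13048 = 8p, so p = 1631 and Q = 1415.
With the change applied: demand Qd = 11201 - 6p, supply Qs = 4p - 1847.
Clearing the new market: 11201 - 6p = 4p - 1847, so p = 1304.8 and Q = 3372.2.
%Δp = (1304.8 − 1631) / 1631 × 100 = -20%.

-20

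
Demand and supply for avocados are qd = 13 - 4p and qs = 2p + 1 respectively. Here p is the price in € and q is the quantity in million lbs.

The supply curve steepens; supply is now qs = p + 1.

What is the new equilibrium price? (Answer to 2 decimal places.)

2.40

Solve the original market: 13 - 4p = 2p + 1, hence p = 2 and q = 5.
The new curves are qd = 13 - 4p (demand) and qs = p + 1 (supply).
New equilibrium: 13 - 4p = p + 1 ⇒ 12 = 5p ⇒ p = 2.4, q = 3.4.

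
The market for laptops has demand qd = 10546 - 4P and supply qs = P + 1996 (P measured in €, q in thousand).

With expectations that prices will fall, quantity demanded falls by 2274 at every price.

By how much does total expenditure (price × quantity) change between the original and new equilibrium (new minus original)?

-2256353.76

Original equilibrium: 10546 - 4P = P + 1996 gives 8550 = 5P, so P = 1710 and q = 3706.
The new curves are qd = 8272 - 4P (demand) and qs = P + 1996 (supply).
New equilibrium: 8272 - 4P = P + 1996 ⇒ 6276 = 5P ⇒ P = 1255.2, q = 3251.2.
Expenditure moves from 1710×3706 = 6337260 to 1255.2×3251.2 = 4080906.24; change = -2256353.76.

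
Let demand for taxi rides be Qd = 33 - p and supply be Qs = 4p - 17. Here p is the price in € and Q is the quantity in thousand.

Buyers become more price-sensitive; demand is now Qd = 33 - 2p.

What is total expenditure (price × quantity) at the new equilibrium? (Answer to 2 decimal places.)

Before the shock: 33 - p = 4p - 17 ⇒ 50 = 5p ⇒ p = 10, Q = 23.
The new curves are Qd = 33 - 2p (demand) and Qs = 4p - 17 (supply).
Clearing the new market: 33 - 2p = 4p - 17, so p = 25/3 ≈ 8.3333 and Q = 49/3 ≈ 16.3333.
New expenditure = 8.3333 × 16.3333 = 136.11.

136.11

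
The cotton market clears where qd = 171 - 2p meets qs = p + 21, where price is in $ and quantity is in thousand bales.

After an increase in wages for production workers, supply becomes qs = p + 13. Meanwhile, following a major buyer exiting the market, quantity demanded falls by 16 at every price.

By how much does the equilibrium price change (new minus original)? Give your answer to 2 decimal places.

-2.67

Solve the original market: 171 - 2p = p + 21, hence p = 50 and q = 71.
The new curves are qd = 155 - 2p (demand) and qs = p + 13 (supply).
Clearing the new market: 155 - 2p = p + 13, so p = 142/3 ≈ 47.3333 and q = 181/3 ≈ 60.3333.
Δp = 47.3333 − 50 = -2.67.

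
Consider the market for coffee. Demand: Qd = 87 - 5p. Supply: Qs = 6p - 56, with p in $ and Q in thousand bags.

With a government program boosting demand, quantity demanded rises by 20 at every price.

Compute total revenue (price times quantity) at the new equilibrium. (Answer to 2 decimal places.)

487.65

Before the shock: 87 - 5p = 6p - 56 ⇒ 143 = 11p ⇒ p = 13, Q = 22.
After the shift, demand is Qd = 107 - 5p and supply is Qs = 6p - 56.
Equate the new curves: 107 - 5p = 6p - 56, giving 163 = 11p, p = 163/11 ≈ 14.8182, Q = 362/11 ≈ 32.9091.
New expenditure = 14.8182 × 32.9091 = 487.65.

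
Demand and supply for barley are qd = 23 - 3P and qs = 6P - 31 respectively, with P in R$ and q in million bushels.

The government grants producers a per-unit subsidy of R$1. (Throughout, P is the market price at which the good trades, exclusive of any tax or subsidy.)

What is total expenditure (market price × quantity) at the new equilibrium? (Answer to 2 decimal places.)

Original equilibrium: 23 - 3P = 6P - 31 gives 54 = 9P, so P = 6 and q = 5.
Since sellers receive the price plus the subsidy, the effective supply curve becomes qs = 6P - 25.
Setting them equal: 23 - 3P = 6P - 25 → 48 = 9P, so P = 16/3 ≈ 5.3333 and q = 7.
New expenditure = 5.3333 × 7 = 37.33.

37.33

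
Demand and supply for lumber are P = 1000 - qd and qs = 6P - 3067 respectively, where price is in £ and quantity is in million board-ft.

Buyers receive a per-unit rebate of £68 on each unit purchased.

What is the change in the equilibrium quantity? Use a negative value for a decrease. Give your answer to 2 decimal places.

Initially, 1000 - P = 6P - 3067, so 4067 = 7P and P = 581, q = 419.
Since buyers' out-of-pocket price is the market price minus the rebate, the effective demand curve becomes qd = 1068 - P.
Setting them equal: 1068 - P = 6P - 3067 → 4135 = 7P, so P = 4135/7 ≈ 590.7143 and q = 3341/7 ≈ 477.2857.
Δq = 477.2857 − 419 = +58.29.

+58.29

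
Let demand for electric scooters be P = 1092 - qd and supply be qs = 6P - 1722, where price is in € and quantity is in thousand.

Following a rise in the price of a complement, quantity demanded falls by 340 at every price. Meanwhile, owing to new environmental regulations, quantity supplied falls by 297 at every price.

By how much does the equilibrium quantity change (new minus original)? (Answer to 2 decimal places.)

-333.86

Initially, 1092 - P = 6P - 1722, so 2814 = 7P and P = 402, q = 690.
With the change applied: demand qd = 752 - P, supply qs = 6P - 2019.
New equilibrium: 752 - P = 6P - 2019 ⇒ 2771 = 7P ⇒ P = 2771/7 ≈ 395.8571, q = 2493/7 ≈ 356.1429.
Δq = 356.1429 − 690 = -333.86.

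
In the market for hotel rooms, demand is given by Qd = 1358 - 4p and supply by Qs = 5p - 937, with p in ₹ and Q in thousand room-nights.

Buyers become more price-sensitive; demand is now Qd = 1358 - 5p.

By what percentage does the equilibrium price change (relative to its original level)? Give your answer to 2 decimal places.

-10.00

Initially, 1358 - 4p = 5p - 937, so 2295 = 9p and p = 255, Q = 338.
With the change applied: demand Qd = 1358 - 5p, supply Qs = 5p - 937.
Setting them equal: 1358 - 5p = 5p - 937 → 2295 = 10p, so p = 229.5 and Q = 210.5.
%Δp = (229.5 − 255) / 255 × 100 = -10.00%.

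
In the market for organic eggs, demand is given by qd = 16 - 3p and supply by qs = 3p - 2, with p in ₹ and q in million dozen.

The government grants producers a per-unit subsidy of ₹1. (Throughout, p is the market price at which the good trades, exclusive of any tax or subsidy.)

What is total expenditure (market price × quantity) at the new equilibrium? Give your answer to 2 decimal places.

21.25

Before the shock: 16 - 3p = 3p - 2 ⇒ 18 = 6p ⇒ p = 3, q = 7.
Since sellers receive the price plus the subsidy, the effective supply curve becomes qs = 3p + 1.
Setting them equal: 16 - 3p = 3p + 1 → 15 = 6p, so p = 2.5 and q = 8.5.
New expenditure = 2.5 × 8.5 = 21.25.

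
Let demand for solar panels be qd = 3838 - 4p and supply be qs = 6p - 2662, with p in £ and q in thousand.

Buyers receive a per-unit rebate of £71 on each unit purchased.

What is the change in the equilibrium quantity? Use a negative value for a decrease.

+170.4

Initially, 3838 - 4p = 6p - 2662, so 6500 = 10p and p = 650, q = 1238.
Since buyers' out-of-pocket price is the market price minus the rebate, the effective demand curve becomes qd = 4122 - 4p.
Setting them equal: 4122 - 4p = 6p - 2662 → 6784 = 10p, so p = 678.4 and q = 1408.4.
Δq = 1408.4 − 1238 = +170.4.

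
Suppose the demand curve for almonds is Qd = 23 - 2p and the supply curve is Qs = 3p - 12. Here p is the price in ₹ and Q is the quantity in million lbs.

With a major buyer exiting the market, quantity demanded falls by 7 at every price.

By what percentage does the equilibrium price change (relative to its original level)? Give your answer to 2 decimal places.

Before the shock: 23 - 2p = 3p - 12 ⇒ 35 = 5p ⇒ p = 7, Q = 9.
With the change applied: demand Qd = 16 - 2p, supply Qs = 3p - 12.
New equilibrium: 16 - 2p = 3p - 12 ⇒ 28 = 5p ⇒ p = 5.6, Q = 4.8.
%Δp = (5.6 − 7) / 7 × 100 = -20.00%.

-20.00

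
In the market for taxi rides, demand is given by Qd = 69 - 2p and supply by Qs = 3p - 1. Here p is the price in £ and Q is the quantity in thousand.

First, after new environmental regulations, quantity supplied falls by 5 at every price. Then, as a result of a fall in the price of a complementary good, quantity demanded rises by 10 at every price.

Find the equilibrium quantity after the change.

45

Solve the original market: 69 - 2p = 3p - 1, hence p = 14 and Q = 41.
The shock moves the curves to Qd = 79 - 2p and Qs = 3p - 6.
New equilibrium: 79 - 2p = 3p - 6 ⇒ 85 = 5p ⇒ p = 17, Q = 45.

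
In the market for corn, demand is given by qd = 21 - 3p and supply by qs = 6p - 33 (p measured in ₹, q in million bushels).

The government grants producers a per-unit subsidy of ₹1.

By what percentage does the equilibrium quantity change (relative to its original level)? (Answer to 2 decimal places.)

Initially, 21 - 3p = 6p - 33, so 54 = 9p and p = 6, q = 3.
Since sellers receive the price plus the subsidy, the effective supply curve becomes qs = 6p - 27.
New equilibrium: 21 - 3p = 6p - 27 ⇒ 48 = 9p ⇒ p = 16/3 ≈ 5.3333, q = 5.
%Δq = (5 − 3) / 3 × 100 = +66.67%.

+66.67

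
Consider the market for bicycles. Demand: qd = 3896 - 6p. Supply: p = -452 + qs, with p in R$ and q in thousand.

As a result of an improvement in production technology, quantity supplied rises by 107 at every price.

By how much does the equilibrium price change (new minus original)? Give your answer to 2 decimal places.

Before the shock: 3896 - 6p = p + 452 ⇒ 3444 = 7p ⇒ p = 492, q = 944.
With the change applied: demand qd = 3896 - 6p, supply qs = p + 559.
Setting them equal: 3896 - 6p = p + 559 → 3337 = 7p, so p = 3337/7 ≈ 476.7143 and q = 7250/7 ≈ 1035.7143.
Δp = 476.7143 − 492 = -15.29.

-15.29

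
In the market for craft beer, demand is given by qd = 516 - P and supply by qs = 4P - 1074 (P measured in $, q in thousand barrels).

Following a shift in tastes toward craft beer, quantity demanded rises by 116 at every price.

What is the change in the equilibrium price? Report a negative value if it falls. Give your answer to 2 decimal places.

+23.20

Before the shock: 516 - P = 4P - 1074 ⇒ 1590 = 5P ⇒ P = 318, q = 198.
With the change applied: demand qd = 632 - P, supply qs = 4P - 1074.
Setting them equal: 632 - P = 4P - 1074 → 1706 = 5P, so P = 341.2 and q = 290.8.
ΔP = 341.2 − 318 = +23.20.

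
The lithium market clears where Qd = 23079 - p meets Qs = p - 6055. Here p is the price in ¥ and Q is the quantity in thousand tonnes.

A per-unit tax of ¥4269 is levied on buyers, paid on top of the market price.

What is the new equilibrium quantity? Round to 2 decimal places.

Original equilibrium: 23079 - p = p - 6055 gives 29134 = 2p, so p = 14567 and Q = 8512.
Since buyers pay the price plus the tax, the effective demand curve becomes Qd = 18810 - p.
New equilibrium: 18810 - p = p - 6055 ⇒ 24865 = 2p ⇒ p = 12432.5, Q = 6377.5.

6377.50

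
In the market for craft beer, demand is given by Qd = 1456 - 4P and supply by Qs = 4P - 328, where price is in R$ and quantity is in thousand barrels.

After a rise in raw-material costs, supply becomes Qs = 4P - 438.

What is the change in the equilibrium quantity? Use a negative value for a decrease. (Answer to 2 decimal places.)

Solve the original market: 1456 - 4P = 4P - 328, hence P = 223 and Q = 564.
The new curves are Qd = 1456 - 4P (demand) and Qs = 4P - 438 (supply).
New equilibrium: 1456 - 4P = 4P - 438 ⇒ 1894 = 8P ⇒ P = 236.75, Q = 509.
ΔQ = 509 − 564 = -55.00.

-55.00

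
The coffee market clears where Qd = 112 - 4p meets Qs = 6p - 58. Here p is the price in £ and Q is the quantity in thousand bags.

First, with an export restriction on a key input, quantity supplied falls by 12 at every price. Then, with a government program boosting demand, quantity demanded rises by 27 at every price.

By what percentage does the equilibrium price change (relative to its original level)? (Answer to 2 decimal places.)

+22.94

Original equilibrium: 112 - 4p = 6p - 58 gives 170 = 10p, so p = 17 and Q = 44.
The shock moves the curves to Qd = 139 - 4p and Qs = 6p - 70.
Clearing the new market: 139 - 4p = 6p - 70, so p = 20.9 and Q = 55.4.
%Δp = (20.9 − 17) / 17 × 100 = +22.94%.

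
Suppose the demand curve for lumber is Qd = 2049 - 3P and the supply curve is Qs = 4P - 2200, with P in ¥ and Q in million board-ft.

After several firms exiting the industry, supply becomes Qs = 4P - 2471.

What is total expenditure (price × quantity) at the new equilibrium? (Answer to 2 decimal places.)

Before the shock: 2049 - 3P = 4P - 2200 ⇒ 4249 = 7P ⇒ P = 607, Q = 228.
After the shift, demand is Qd = 2049 - 3P and supply is Qs = 4P - 2471.
Equate the new curves: 2049 - 3P = 4P - 2471, giving 4520 = 7P, P = 4520/7 ≈ 645.7143, Q = 783/7 ≈ 111.8571.
New expenditure = 645.7143 × 111.8571 = 72227.76.

72227.76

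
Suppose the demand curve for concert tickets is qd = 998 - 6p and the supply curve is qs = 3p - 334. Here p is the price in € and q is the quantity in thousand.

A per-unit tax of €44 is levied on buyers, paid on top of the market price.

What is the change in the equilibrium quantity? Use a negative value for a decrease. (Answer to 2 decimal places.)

Original equilibrium: 998 - 6p = 3p - 334 gives 1332 = 9p, so p = 148 and q = 110.
Since buyers pay the price plus the tax, the effective demand curve becomes qd = 734 - 6p.
Clearing the new market: 734 - 6p = 3p - 334, so p = 356/3 ≈ 118.6667 and q = 22.
Δq = 22 − 110 = -88.00.

-88.00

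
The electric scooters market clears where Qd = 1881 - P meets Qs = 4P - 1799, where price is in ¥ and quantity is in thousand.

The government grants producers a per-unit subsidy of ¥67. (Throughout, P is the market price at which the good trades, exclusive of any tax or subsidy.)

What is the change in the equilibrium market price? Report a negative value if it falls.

-53.6

Original equilibrium: 1881 - P = 4P - 1799 gives 3680 = 5P, so P = 736 and Q = 1145.
Since sellers receive the price plus the subsidy, the effective supply curve becomes Qs = 4P - 1531.
Equate the new curves: 1881 - P = 4P - 1531, giving 3412 = 5P, P = 682.4, Q = 1198.6.
ΔP = 682.4 − 736 = -53.6.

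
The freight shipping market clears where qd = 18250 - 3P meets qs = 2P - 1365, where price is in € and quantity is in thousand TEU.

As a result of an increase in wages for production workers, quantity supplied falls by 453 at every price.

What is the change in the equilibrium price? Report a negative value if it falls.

Solve the original market: 18250 - 3P = 2P - 1365, hence P = 3923 and q = 6481.
After the shift, demand is qd = 18250 - 3P and supply is qs = 2P - 1818.
New equilibrium: 18250 - 3P = 2P - 1818 ⇒ 20068 = 5P ⇒ P = 4013.6, q = 6209.2.
ΔP = 4013.6 − 3923 = +90.6.

+90.6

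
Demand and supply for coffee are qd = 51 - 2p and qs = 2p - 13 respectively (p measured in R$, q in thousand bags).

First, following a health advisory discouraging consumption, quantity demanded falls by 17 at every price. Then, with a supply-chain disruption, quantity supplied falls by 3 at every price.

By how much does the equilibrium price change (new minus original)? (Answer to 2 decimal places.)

-3.50

Solve the original market: 51 - 2p = 2p - 13, hence p = 16 and q = 19.
With the change applied: demand qd = 34 - 2p, supply qs = 2p - 16.
Setting them equal: 34 - 2p = 2p - 16 → 50 = 4p, so p = 12.5 and q = 9.
Δp = 12.5 − 16 = -3.50.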